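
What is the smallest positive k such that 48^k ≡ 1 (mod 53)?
52

53 is prime, so ord(48) divides φ(53) = 52.
Divisors of 52: 1, 2, 4, 13, 26, 52.
Repeated squaring: 48^1 ≡ 48, 48^2 ≡ 25, 48^4 ≡ 42, 48^8 ≡ 15, 48^16 ≡ 13, 48^32 ≡ 10 (mod 53).
Test 48^d mod 53 for each divisor d in increasing order:
48^1 ≡ 48
48^2 ≡ 25
48^4 ≡ 42
48^13 = 48^8·48^4·48^1 ≡ 30
48^26 = 48^16·48^8·48^2 ≡ 52
48^52 = 48^32·48^16·48^4 ≡ 1  ← first divisor giving 1
The order is 52.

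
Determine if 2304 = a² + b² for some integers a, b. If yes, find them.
0² + 48² (a=0, b=48)

Factorization: 2304 = 2^8 × 3^2
By Fermat: n is sum of two squares iff every prime p ≡ 3 (mod 4) appears to even power.
All primes ≡ 3 (mod 4) appear to even power.
Search a = 0, 1, 2, … for 2304 - a² a perfect square: first hit at a = 0: 2304 - 0 = 2304 = 48².
2304 = 0² + 48² = 0 + 2304 ✓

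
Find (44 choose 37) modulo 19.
0

Using Lucas' theorem:
Write n=44 and k=37 in base 19:
n in base 19: [2, 6]
k in base 19: [1, 18]
C(44,37) mod 19 = ∏ C(n_i, k_i) mod 19
Digit binomials (mod 19): C(2,1) = 2; C(6,18) = 0 (k_i > n_i)
Product: 2 × 0 = 0 ≡ 0 (mod 19)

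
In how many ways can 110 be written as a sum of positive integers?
607163746

p(n) counts ways to write n as a sum of positive integers (order ignored).
Euler's pentagonal recurrence: p(k) = p(k-1) + p(k-2) - p(k-5) - p(k-7) + p(k-12) + p(k-15) - ... (offsets j(3j∓1)/2, signs ++--, p(0)=1, p(<0)=0).
DP table for k = 0..109: p(0)=1, p(1)=1, p(2)=2, p(3)=3, p(4)=5, p(5)=7, p(6)=11, p(7)=15, p(8)=22, p(9)=30, p(10)=42, p(11)=56, p(12)=77, p(13)=101, p(14)=135, p(15)=176, p(16)=231, p(17)=297, p(18)=385, p(19)=490, p(20)=627, p(21)=792, p(22)=1002, p(23)=1255, p(24)=1575, p(25)=1958, p(26)=2436, p(27)=3010, p(28)=3718, p(29)=4565, p(30)=5604, p(31)=6842, p(32)=8349, p(33)=10143, p(34)=12310, p(35)=14883, p(36)=17977, p(37)=21637, p(38)=26015, p(39)=31185, p(40)=37338, p(41)=44583, p(42)=53174, p(43)=63261, p(44)=75175, p(45)=89134, p(46)=105558, p(47)=124754, p(48)=147273, p(49)=173525, p(50)=204226, p(51)=239943, p(52)=281589, p(53)=329931, p(54)=386155, p(55)=451276, p(56)=526823, p(57)=614154, p(58)=715220, p(59)=831820, p(60)=966467, p(61)=1121505, p(62)=1300156, p(63)=1505499, p(64)=1741630, p(65)=2012558, p(66)=2323520, p(67)=2679689, p(68)=3087735, p(69)=3554345, p(70)=4087968, p(71)=4697205, p(72)=5392783, p(73)=6185689, p(74)=7089500, p(75)=8118264, p(76)=9289091, p(77)=10619863, p(78)=12132164, p(79)=13848650, p(80)=15796476, p(81)=18004327, p(82)=20506255, p(83)=23338469, p(84)=26543660, p(85)=30167357, p(86)=34262962, p(87)=38887673, p(88)=44108109, p(89)=49995925, p(90)=56634173, p(91)=64112359, p(92)=72533807, p(93)=82010177, p(94)=92669720, p(95)=104651419, p(96)=118114304, p(97)=133230930, p(98)=150198136, p(99)=169229875, p(100)=190569292, p(101)=214481126, p(102)=241265379, p(103)=271248950, p(104)=304801365, p(105)=342325709, p(106)=384276336, p(107)=431149389, p(108)=483502844, p(109)=541946240.
Final step: p(110) = p(109) + p(108) - p(105) - p(103) + p(98) + p(95) - p(88) - p(84) + p(75) + p(70) - p(59) - p(53) + p(40) + p(33) - p(18) - p(10)
= 541946240 + 483502844 - 342325709 - 271248950 + 150198136 + 104651419 - 44108109 - 26543660 + 8118264 + 4087968 - 831820 - 329931 + 37338 + 10143 - 385 - 42
= 607163746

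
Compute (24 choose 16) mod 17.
0

Using Lucas' theorem:
Write n=24 and k=16 in base 17:
n in base 17: [1, 7]
k in base 17: [0, 16]
C(24,16) mod 17 = ∏ C(n_i, k_i) mod 17
Digit binomials (mod 17): C(1,0) = 1; C(7,16) = 0 (k_i > n_i)
Product: 1 × 0 = 0 ≡ 0 (mod 17)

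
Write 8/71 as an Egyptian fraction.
1/9 + 1/639

Greedy algorithm:
8/71: ceiling(71/8) = 9, use 1/9
1/639: ceiling(639/1) = 639, use 1/639
Result: 8/71 = 1/9 + 1/639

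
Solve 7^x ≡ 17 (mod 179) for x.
78

Baby-step giant-step with step n = ⌈√179⌉ = 14.
Baby steps 7^j mod 179 (j:value) for j=0..13: 0:1, 1:7, 2:49, 3:164, 4:74, 5:160, 6:46, 7:143, 8:106, 9:26, 10:3, 11:21, 12:147, 13:134.
Giant-step multiplier: 7^(-14) ≡ 7^(178-14) = 7^164 ≡ 25 (mod 179).
Giant steps γ_i = 17·25^i mod 179: γ_0=17, γ_1=67, γ_2=64, γ_3=168, γ_4=83, γ_5=106 (in table at j=8).
x = i·n + j = 5·14 + 8 = 78.
Check: 7^78 ≡ 17 (mod 179).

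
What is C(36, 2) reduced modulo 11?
3

Using Lucas' theorem:
Write n=36 and k=2 in base 11:
n in base 11: [3, 3]
k in base 11: [0, 2]
C(36,2) mod 11 = ∏ C(n_i, k_i) mod 11
Digit binomials (mod 11): C(3,0) = 1; C(3,2) = 3
Product: 1 × 3 = 3 ≡ 3 (mod 11)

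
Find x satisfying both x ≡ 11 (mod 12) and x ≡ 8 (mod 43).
395

Using Chinese Remainder Theorem:
M = 12 × 43 = 516
M1 = 43, M2 = 12
y1 = 43^(-1) mod 12 = 7
y2 = 12^(-1) mod 43 = 18
x = (11×43×7 + 8×12×18) mod 516 = 395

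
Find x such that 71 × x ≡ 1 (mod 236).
123

gcd(71, 236) = 1, so the inverse exists.
Extended Euclidean algorithm on (236, 71):
236 = 3 × 71 + 23  ⟹  23 = (1)·236 + (-3)·71
71 = 3 × 23 + 2  ⟹  2 = (-3)·236 + (10)·71
23 = 11 × 2 + 1  ⟹  1 = (34)·236 + (-113)·71
So (-113)·71 ≡ 1 (mod 236), i.e. 71^(-1) ≡ -113 ≡ 123 (mod 236).
Check: 71 × 123 = 8733 ≡ 1 (mod 236)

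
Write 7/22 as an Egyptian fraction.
1/4 + 1/15 + 1/660

Greedy algorithm:
7/22: ceiling(22/7) = 4, use 1/4
3/44: ceiling(44/3) = 15, use 1/15
1/660: ceiling(660/1) = 660, use 1/660
Result: 7/22 = 1/4 + 1/15 + 1/660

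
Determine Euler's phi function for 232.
112

232 = 2^3 × 29
φ(n) = n × ∏(1 - 1/p) for each prime p dividing n
φ(232) = 232 × (1 - 1/2) × (1 - 1/29) = 112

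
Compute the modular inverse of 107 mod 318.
107

gcd(107, 318) = 1, so the inverse exists.
Extended Euclidean algorithm on (318, 107):
318 = 2 × 107 + 104  ⟹  104 = (1)·318 + (-2)·107
107 = 1 × 104 + 3  ⟹  3 = (-1)·318 + (3)·107
104 = 34 × 3 + 2  ⟹  2 = (35)·318 + (-104)·107
3 = 1 × 2 + 1  ⟹  1 = (-36)·318 + (107)·107
So (107)·107 ≡ 1 (mod 318), i.e. 107^(-1) ≡ 107 (mod 318).
Check: 107 × 107 = 11449 ≡ 1 (mod 318)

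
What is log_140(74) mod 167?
159

Baby-step giant-step with step n = ⌈√167⌉ = 13.
Baby steps 140^j mod 167 (j:value) for j=0..12: 0:1, 1:140, 2:61, 3:23, 4:47, 5:67, 6:28, 7:79, 8:38, 9:143, 10:147, 11:39, 12:116.
Giant-step multiplier: 140^(-13) ≡ 140^(166-13) = 140^153 ≡ 110 (mod 167).
Giant steps γ_i = 74·110^i mod 167: γ_0=74, γ_1=124, γ_2=113, γ_3=72, γ_4=71, γ_5=128, γ_6=52, γ_7=42, γ_8=111, γ_9=19, γ_10=86, γ_11=108, γ_12=23 (in table at j=3).
x = i·n + j = 12·13 + 3 = 159.
Check: 140^159 ≡ 74 (mod 167).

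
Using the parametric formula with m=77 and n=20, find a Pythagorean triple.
(5529, 3080, 6329)

Euclid's formula: a = m² - n², b = 2mn, c = m² + n²
m = 77, n = 20
a = 77² - 20² = 5929 - 400 = 5529
b = 2 × 77 × 20 = 3080
c = 77² + 20² = 5929 + 400 = 6329
Verification: 5529² + 3080² = 30569841 + 9486400 = 40056241 = 6329² ✓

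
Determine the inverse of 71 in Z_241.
129

gcd(71, 241) = 1, so the inverse exists.
Extended Euclidean algorithm on (241, 71):
241 = 3 × 71 + 28  ⟹  28 = (1)·241 + (-3)·71
71 = 2 × 28 + 15  ⟹  15 = (-2)·241 + (7)·71
28 = 1 × 15 + 13  ⟹  13 = (3)·241 + (-10)·71
15 = 1 × 13 + 2  ⟹  2 = (-5)·241 + (17)·71
13 = 6 × 2 + 1  ⟹  1 = (33)·241 + (-112)·71
So (-112)·71 ≡ 1 (mod 241), i.e. 71^(-1) ≡ -112 ≡ 129 (mod 241).
Check: 71 × 129 = 9159 ≡ 1 (mod 241)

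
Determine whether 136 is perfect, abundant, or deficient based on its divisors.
deficient

Proper divisors of 136: sum = 1 + 2 + 4 + 8 + 17 + 34 + 68 = 134
Since 134 < 136, 136 is deficient.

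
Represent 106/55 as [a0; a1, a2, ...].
[1; 1, 12, 1, 3]

Euclidean algorithm steps:
106 = 1 × 55 + 51
55 = 1 × 51 + 4
51 = 12 × 4 + 3
4 = 1 × 3 + 1
3 = 3 × 1 + 0
Continued fraction: [1; 1, 12, 1, 3]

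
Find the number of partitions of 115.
1064144451

p(n) counts ways to write n as a sum of positive integers (order ignored).
Euler's pentagonal recurrence: p(k) = p(k-1) + p(k-2) - p(k-5) - p(k-7) + p(k-12) + p(k-15) - ... (offsets j(3j∓1)/2, signs ++--, p(0)=1, p(<0)=0).
DP table for k = 0..114: p(0)=1, p(1)=1, p(2)=2, p(3)=3, p(4)=5, p(5)=7, p(6)=11, p(7)=15, p(8)=22, p(9)=30, p(10)=42, p(11)=56, p(12)=77, p(13)=101, p(14)=135, p(15)=176, p(16)=231, p(17)=297, p(18)=385, p(19)=490, p(20)=627, p(21)=792, p(22)=1002, p(23)=1255, p(24)=1575, p(25)=1958, p(26)=2436, p(27)=3010, p(28)=3718, p(29)=4565, p(30)=5604, p(31)=6842, p(32)=8349, p(33)=10143, p(34)=12310, p(35)=14883, p(36)=17977, p(37)=21637, p(38)=26015, p(39)=31185, p(40)=37338, p(41)=44583, p(42)=53174, p(43)=63261, p(44)=75175, p(45)=89134, p(46)=105558, p(47)=124754, p(48)=147273, p(49)=173525, p(50)=204226, p(51)=239943, p(52)=281589, p(53)=329931, p(54)=386155, p(55)=451276, p(56)=526823, p(57)=614154, p(58)=715220, p(59)=831820, p(60)=966467, p(61)=1121505, p(62)=1300156, p(63)=1505499, p(64)=1741630, p(65)=2012558, p(66)=2323520, p(67)=2679689, p(68)=3087735, p(69)=3554345, p(70)=4087968, p(71)=4697205, p(72)=5392783, p(73)=6185689, p(74)=7089500, p(75)=8118264, p(76)=9289091, p(77)=10619863, p(78)=12132164, p(79)=13848650, p(80)=15796476, p(81)=18004327, p(82)=20506255, p(83)=23338469, p(84)=26543660, p(85)=30167357, p(86)=34262962, p(87)=38887673, p(88)=44108109, p(89)=49995925, p(90)=56634173, p(91)=64112359, p(92)=72533807, p(93)=82010177, p(94)=92669720, p(95)=104651419, p(96)=118114304, p(97)=133230930, p(98)=150198136, p(99)=169229875, p(100)=190569292, p(101)=214481126, p(102)=241265379, p(103)=271248950, p(104)=304801365, p(105)=342325709, p(106)=384276336, p(107)=431149389, p(108)=483502844, p(109)=541946240, p(110)=607163746, p(111)=679903203, p(112)=761002156, p(113)=851376628, p(114)=952050665.
Final step: p(115) = p(114) + p(113) - p(110) - p(108) + p(103) + p(100) - p(93) - p(89) + p(80) + p(75) - p(64) - p(58) + p(45) + p(38) - p(23) - p(15)
= 952050665 + 851376628 - 607163746 - 483502844 + 271248950 + 190569292 - 82010177 - 49995925 + 15796476 + 8118264 - 1741630 - 715220 + 89134 + 26015 - 1255 - 176
= 1064144451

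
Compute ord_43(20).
42

43 is prime, so ord(20) divides φ(43) = 42.
Divisors of 42: 1, 2, 3, 6, 7, 14, 21, 42.
Repeated squaring: 20^1 ≡ 20, 20^2 ≡ 13, 20^4 ≡ 40, 20^8 ≡ 9, 20^16 ≡ 38, 20^32 ≡ 25 (mod 43).
Test 20^d mod 43 for each divisor d in increasing order:
20^1 ≡ 20
20^2 ≡ 13
20^3 = 20^2·20^1 ≡ 2
20^6 = 20^4·20^2 ≡ 4
20^7 = 20^4·20^2·20^1 ≡ 37
20^14 = 20^8·20^4·20^2 ≡ 36
20^21 = 20^16·20^4·20^1 ≡ 42
20^42 = 20^32·20^8·20^2 ≡ 1  ← first divisor giving 1
The order is 42.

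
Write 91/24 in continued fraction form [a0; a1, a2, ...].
[3; 1, 3, 1, 4]

Euclidean algorithm steps:
91 = 3 × 24 + 19
24 = 1 × 19 + 5
19 = 3 × 5 + 4
5 = 1 × 4 + 1
4 = 4 × 1 + 0
Continued fraction: [3; 1, 3, 1, 4]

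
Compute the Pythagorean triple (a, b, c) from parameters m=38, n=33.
(355, 2508, 2533)

Euclid's formula: a = m² - n², b = 2mn, c = m² + n²
m = 38, n = 33
a = 38² - 33² = 1444 - 1089 = 355
b = 2 × 38 × 33 = 2508
c = 38² + 33² = 1444 + 1089 = 2533
Verification: 355² + 2508² = 126025 + 6290064 = 6416089 = 2533² ✓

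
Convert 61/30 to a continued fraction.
[2; 30]

Euclidean algorithm steps:
61 = 2 × 30 + 1
30 = 30 × 1 + 0
Continued fraction: [2; 30]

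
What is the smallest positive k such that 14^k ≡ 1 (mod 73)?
72

73 is prime, so ord(14) divides φ(73) = 72.
Divisors of 72: 1, 2, 3, 4, 6, 8, 9, 12, 18, 24, 36, 72.
Repeated squaring: 14^1 ≡ 14, 14^2 ≡ 50, 14^4 ≡ 18, 14^8 ≡ 32, 14^16 ≡ 2, 14^32 ≡ 4, 14^64 ≡ 16 (mod 73).
Test 14^d mod 73 for each divisor d in increasing order:
14^1 ≡ 14
14^2 ≡ 50
14^3 = 14^2·14^1 ≡ 43
14^4 ≡ 18
14^6 = 14^4·14^2 ≡ 24
14^8 ≡ 32
14^9 = 14^8·14^1 ≡ 10
14^12 = 14^8·14^4 ≡ 65
14^18 = 14^16·14^2 ≡ 27
14^24 = 14^16·14^8 ≡ 64
14^36 = 14^32·14^4 ≡ 72
14^72 = 14^64·14^8 ≡ 1  ← first divisor giving 1
The order is 72.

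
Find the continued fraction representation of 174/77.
[2; 3, 1, 5, 1, 2]

Euclidean algorithm steps:
174 = 2 × 77 + 20
77 = 3 × 20 + 17
20 = 1 × 17 + 3
17 = 5 × 3 + 2
3 = 1 × 2 + 1
2 = 2 × 1 + 0
Continued fraction: [2; 3, 1, 5, 1, 2]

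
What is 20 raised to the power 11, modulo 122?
20

Repeated squaring. Binary of 11 = 1011.
20^1 ≡ 20 (mod 122); 20^2 ≡ 34 (mod 122); 20^4 ≡ 58 (mod 122); 20^8 ≡ 70 (mod 122)
20^11 = 20^1 × 20^2 × 20^8 ≡ 20 (mod 122)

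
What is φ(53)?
52

53 = 53
φ(n) = n × ∏(1 - 1/p) for each prime p dividing n
φ(53) = 53 × (1 - 1/53) = 52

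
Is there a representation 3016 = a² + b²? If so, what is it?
10² + 54² (a=10, b=54)

Factorization: 3016 = 2^3 × 13 × 29
By Fermat: n is sum of two squares iff every prime p ≡ 3 (mod 4) appears to even power.
All primes ≡ 3 (mod 4) appear to even power.
Search a = 0, 1, 2, … for 3016 - a² a perfect square: first hit at a = 10: 3016 - 100 = 2916 = 54².
3016 = 10² + 54² = 100 + 2916 ✓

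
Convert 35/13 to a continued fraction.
[2; 1, 2, 4]

Euclidean algorithm steps:
35 = 2 × 13 + 9
13 = 1 × 9 + 4
9 = 2 × 4 + 1
4 = 4 × 1 + 0
Continued fraction: [2; 1, 2, 4]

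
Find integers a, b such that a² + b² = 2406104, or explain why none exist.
Not possible

Factorization: 2406104 = 2^3 × 67^3
By Fermat: n is sum of two squares iff every prime p ≡ 3 (mod 4) appears to even power.
Prime(s) ≡ 3 (mod 4) with odd exponent: [(67, 3)]
Therefore 2406104 cannot be expressed as a² + b².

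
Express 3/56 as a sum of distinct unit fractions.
1/19 + 1/1064

Greedy algorithm:
3/56: ceiling(56/3) = 19, use 1/19
1/1064: ceiling(1064/1) = 1064, use 1/1064
Result: 3/56 = 1/19 + 1/1064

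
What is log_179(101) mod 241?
219

Baby-step giant-step with step n = ⌈√241⌉ = 16.
Baby steps 179^j mod 241 (j:value) for j=0..15: 0:1, 1:179, 2:229, 3:21, 4:144, 5:230, 6:200, 7:132, 8:10, 9:103, 10:121, 11:210, 12:235, 13:131, 14:72, 15:115.
Giant-step multiplier: 179^(-16) ≡ 179^(240-16) = 179^224 ≡ 94 (mod 241).
Giant steps γ_i = 101·94^i mod 241: γ_0=101, γ_1=95, γ_2=13, γ_3=17, γ_4=152, γ_5=69, γ_6=220, γ_7=195, γ_8=14, γ_9=111, γ_10=71, γ_11=167, γ_12=33, γ_13=210 (in table at j=11).
x = i·n + j = 13·16 + 11 = 219.
Check: 179^219 ≡ 101 (mod 241).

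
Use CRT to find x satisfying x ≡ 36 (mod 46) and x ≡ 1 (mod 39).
1600

Using Chinese Remainder Theorem:
M = 46 × 39 = 1794
M1 = 39, M2 = 46
y1 = 39^(-1) mod 46 = 13
y2 = 46^(-1) mod 39 = 28
x = (36×39×13 + 1×46×28) mod 1794 = 1600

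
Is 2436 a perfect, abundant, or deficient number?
abundant

Proper divisors of 2436: sum = 1 + 2 + 3 + 4 + 6 + 7 + 12 + 14 + ... + 406 + 609 + 812 + 1218 (23 divisors) = 4284
Since 4284 > 2436, 2436 is abundant.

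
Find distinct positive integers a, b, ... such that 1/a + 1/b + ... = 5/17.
1/4 + 1/23 + 1/1564

Greedy algorithm:
5/17: ceiling(17/5) = 4, use 1/4
3/68: ceiling(68/3) = 23, use 1/23
1/1564: ceiling(1564/1) = 1564, use 1/1564
Result: 5/17 = 1/4 + 1/23 + 1/1564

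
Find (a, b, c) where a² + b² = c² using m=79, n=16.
(5985, 2528, 6497)

Euclid's formula: a = m² - n², b = 2mn, c = m² + n²
m = 79, n = 16
a = 79² - 16² = 6241 - 256 = 5985
b = 2 × 79 × 16 = 2528
c = 79² + 16² = 6241 + 256 = 6497
Verification: 5985² + 2528² = 35820225 + 6390784 = 42211009 = 6497² ✓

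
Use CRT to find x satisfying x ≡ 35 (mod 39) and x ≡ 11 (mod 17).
113

Using Chinese Remainder Theorem:
M = 39 × 17 = 663
M1 = 17, M2 = 39
y1 = 17^(-1) mod 39 = 23
y2 = 39^(-1) mod 17 = 7
x = (35×17×23 + 11×39×7) mod 663 = 113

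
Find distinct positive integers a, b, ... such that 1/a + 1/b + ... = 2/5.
1/3 + 1/15

Greedy algorithm:
2/5: ceiling(5/2) = 3, use 1/3
1/15: ceiling(15/1) = 15, use 1/15
Result: 2/5 = 1/3 + 1/15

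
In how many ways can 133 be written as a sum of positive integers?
7346629512

p(n) counts ways to write n as a sum of positive integers (order ignored).
Euler's pentagonal recurrence: p(k) = p(k-1) + p(k-2) - p(k-5) - p(k-7) + p(k-12) + p(k-15) - ... (offsets j(3j∓1)/2, signs ++--, p(0)=1, p(<0)=0).
DP table for k = 0..132: p(0)=1, p(1)=1, p(2)=2, p(3)=3, p(4)=5, p(5)=7, p(6)=11, p(7)=15, p(8)=22, p(9)=30, p(10)=42, p(11)=56, p(12)=77, p(13)=101, p(14)=135, p(15)=176, p(16)=231, p(17)=297, p(18)=385, p(19)=490, p(20)=627, p(21)=792, p(22)=1002, p(23)=1255, p(24)=1575, p(25)=1958, p(26)=2436, p(27)=3010, p(28)=3718, p(29)=4565, p(30)=5604, p(31)=6842, p(32)=8349, p(33)=10143, p(34)=12310, p(35)=14883, p(36)=17977, p(37)=21637, p(38)=26015, p(39)=31185, p(40)=37338, p(41)=44583, p(42)=53174, p(43)=63261, p(44)=75175, p(45)=89134, p(46)=105558, p(47)=124754, p(48)=147273, p(49)=173525, p(50)=204226, p(51)=239943, p(52)=281589, p(53)=329931, p(54)=386155, p(55)=451276, p(56)=526823, p(57)=614154, p(58)=715220, p(59)=831820, p(60)=966467, p(61)=1121505, p(62)=1300156, p(63)=1505499, p(64)=1741630, p(65)=2012558, p(66)=2323520, p(67)=2679689, p(68)=3087735, p(69)=3554345, p(70)=4087968, p(71)=4697205, p(72)=5392783, p(73)=6185689, p(74)=7089500, p(75)=8118264, p(76)=9289091, p(77)=10619863, p(78)=12132164, p(79)=13848650, p(80)=15796476, p(81)=18004327, p(82)=20506255, p(83)=23338469, p(84)=26543660, p(85)=30167357, p(86)=34262962, p(87)=38887673, p(88)=44108109, p(89)=49995925, p(90)=56634173, p(91)=64112359, p(92)=72533807, p(93)=82010177, p(94)=92669720, p(95)=104651419, p(96)=118114304, p(97)=133230930, p(98)=150198136, p(99)=169229875, p(100)=190569292, p(101)=214481126, p(102)=241265379, p(103)=271248950, p(104)=304801365, p(105)=342325709, p(106)=384276336, p(107)=431149389, p(108)=483502844, p(109)=541946240, p(110)=607163746, p(111)=679903203, p(112)=761002156, p(113)=851376628, p(114)=952050665, p(115)=1064144451, p(116)=1188908248, p(117)=1327710076, p(118)=1482074143, p(119)=1653668665, p(120)=1844349560, p(121)=2056148051, p(122)=2291320912, p(123)=2552338241, p(124)=2841940500, p(125)=3163127352, p(126)=3519222692, p(127)=3913864295, p(128)=4351078600, p(129)=4835271870, p(130)=5371315400, p(131)=5964539504, p(132)=6620830889.
Final step: p(133) = p(132) + p(131) - p(128) - p(126) + p(121) + p(118) - p(111) - p(107) + p(98) + p(93) - p(82) - p(76) + p(63) + p(56) - p(41) - p(33) + p(16) + p(7)
= 6620830889 + 5964539504 - 4351078600 - 3519222692 + 2056148051 + 1482074143 - 679903203 - 431149389 + 150198136 + 82010177 - 20506255 - 9289091 + 1505499 + 526823 - 44583 - 10143 + 231 + 15
= 7346629512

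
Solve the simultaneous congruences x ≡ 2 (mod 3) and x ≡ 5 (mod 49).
5

Using Chinese Remainder Theorem:
M = 3 × 49 = 147
M1 = 49, M2 = 3
y1 = 49^(-1) mod 3 = 1
y2 = 3^(-1) mod 49 = 33
x = (2×49×1 + 5×3×33) mod 147 = 5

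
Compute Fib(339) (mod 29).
2

Matrix identity: Q^n = [[F_(n+1), F_n], [F_n, F_(n-1)]] with Q = [[1,1],[1,0]].
n = 339 = 101010011₂. Square-and-multiply, entries mod 29:
Q^1 = [[1,1],[1,0]]
Q^2 = (Q^1)² = [[2,1],[1,1]]
Q^5 = (Q^2)²·Q = [[8,5],[5,3]]
Q^10 = (Q^5)² = [[2,26],[26,5]]
Q^21 = (Q^10)²·Q = [[21,13],[13,8]]
Q^42 = (Q^21)² = [[1,0],[0,1]]
Q^84 = (Q^42)² = [[1,0],[0,1]]
Q^169 = (Q^84)²·Q = [[1,1],[1,0]]
Q^339 = (Q^169)²·Q = [[3,2],[2,1]]
F_339 mod 29 = Q^339[0][1] = 2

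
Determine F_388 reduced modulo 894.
843

Matrix identity: Q^n = [[F_(n+1), F_n], [F_n, F_(n-1)]] with Q = [[1,1],[1,0]].
n = 388 = 110000100₂. Square-and-multiply, entries mod 894:
Q^1 = [[1,1],[1,0]]
Q^3 = (Q^1)²·Q = [[3,2],[2,1]]
Q^6 = (Q^3)² = [[13,8],[8,5]]
Q^12 = (Q^6)² = [[233,144],[144,89]]
Q^24 = (Q^12)² = [[823,774],[774,49]]
Q^48 = (Q^24)² = [[667,852],[852,709]]
Q^97 = (Q^48)²·Q = [[865,547],[547,318]]
Q^194 = (Q^97)² = [[560,739],[739,715]]
Q^388 = (Q^194)² = [[587,843],[843,638]]
F_388 mod 894 = Q^388[0][1] = 843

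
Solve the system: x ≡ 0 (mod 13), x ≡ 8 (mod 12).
104

Using Chinese Remainder Theorem:
M = 13 × 12 = 156
M1 = 12, M2 = 13
y1 = 12^(-1) mod 13 = 12
y2 = 13^(-1) mod 12 = 1
x = (0×12×12 + 8×13×1) mod 156 = 104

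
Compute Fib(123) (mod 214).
32

Matrix identity: Q^n = [[F_(n+1), F_n], [F_n, F_(n-1)]] with Q = [[1,1],[1,0]].
n = 123 = 1111011₂. Square-and-multiply, entries mod 214:
Q^1 = [[1,1],[1,0]]
Q^3 = (Q^1)²·Q = [[3,2],[2,1]]
Q^7 = (Q^3)²·Q = [[21,13],[13,8]]
Q^15 = (Q^7)²·Q = [[131,182],[182,163]]
Q^30 = (Q^15)² = [[209,8],[8,201]]
Q^61 = (Q^30)²·Q = [[159,89],[89,70]]
Q^123 = (Q^61)²·Q = [[83,32],[32,51]]
F_123 mod 214 = Q^123[0][1] = 32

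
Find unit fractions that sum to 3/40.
1/14 + 1/280

Greedy algorithm:
3/40: ceiling(40/3) = 14, use 1/14
1/280: ceiling(280/1) = 280, use 1/280
Result: 3/40 = 1/14 + 1/280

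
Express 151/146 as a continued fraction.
[1; 29, 5]

Euclidean algorithm steps:
151 = 1 × 146 + 5
146 = 29 × 5 + 1
5 = 5 × 1 + 0
Continued fraction: [1; 29, 5]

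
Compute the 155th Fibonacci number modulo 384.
377

Matrix identity: Q^n = [[F_(n+1), F_n], [F_n, F_(n-1)]] with Q = [[1,1],[1,0]].
n = 155 = 10011011₂. Square-and-multiply, entries mod 384:
Q^1 = [[1,1],[1,0]]
Q^2 = (Q^1)² = [[2,1],[1,1]]
Q^4 = (Q^2)² = [[5,3],[3,2]]
Q^9 = (Q^4)²·Q = [[55,34],[34,21]]
Q^19 = (Q^9)²·Q = [[237,341],[341,280]]
Q^38 = (Q^19)² = [[34,41],[41,377]]
Q^77 = (Q^38)²·Q = [[104,149],[149,339]]
Q^155 = (Q^77)²·Q = [[336,377],[377,343]]
F_155 mod 384 = Q^155[0][1] = 377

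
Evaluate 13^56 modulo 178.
67

Repeated squaring. Binary of 56 = 111000.
13^1 ≡ 13 (mod 178); 13^2 ≡ 169 (mod 178); 13^4 ≡ 81 (mod 178); 13^8 ≡ 153 (mod 178); 13^16 ≡ 91 (mod 178); 13^32 ≡ 93 (mod 178)
13^56 = 13^8 × 13^16 × 13^32 ≡ 67 (mod 178)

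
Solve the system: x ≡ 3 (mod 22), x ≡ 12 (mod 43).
399

Using Chinese Remainder Theorem:
M = 22 × 43 = 946
M1 = 43, M2 = 22
y1 = 43^(-1) mod 22 = 21
y2 = 22^(-1) mod 43 = 2
x = (3×43×21 + 12×22×2) mod 946 = 399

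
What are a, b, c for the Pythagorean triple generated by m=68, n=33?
(3535, 4488, 5713)

Euclid's formula: a = m² - n², b = 2mn, c = m² + n²
m = 68, n = 33
a = 68² - 33² = 4624 - 1089 = 3535
b = 2 × 68 × 33 = 4488
c = 68² + 33² = 4624 + 1089 = 5713
Verification: 3535² + 4488² = 12496225 + 20142144 = 32638369 = 5713² ✓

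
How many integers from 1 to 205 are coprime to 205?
160

205 = 5 × 41
φ(n) = n × ∏(1 - 1/p) for each prime p dividing n
φ(205) = 205 × (1 - 1/5) × (1 - 1/41) = 160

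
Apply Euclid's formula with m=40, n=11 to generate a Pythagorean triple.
(1479, 880, 1721)

Euclid's formula: a = m² - n², b = 2mn, c = m² + n²
m = 40, n = 11
a = 40² - 11² = 1600 - 121 = 1479
b = 2 × 40 × 11 = 880
c = 40² + 11² = 1600 + 121 = 1721
Verification: 1479² + 880² = 2187441 + 774400 = 2961841 = 1721² ✓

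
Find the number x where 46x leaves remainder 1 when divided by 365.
246

gcd(46, 365) = 1, so the inverse exists.
Extended Euclidean algorithm on (365, 46):
365 = 7 × 46 + 43  ⟹  43 = (1)·365 + (-7)·46
46 = 1 × 43 + 3  ⟹  3 = (-1)·365 + (8)·46
43 = 14 × 3 + 1  ⟹  1 = (15)·365 + (-119)·46
So (-119)·46 ≡ 1 (mod 365), i.e. 46^(-1) ≡ -119 ≡ 246 (mod 365).
Check: 46 × 246 = 11316 ≡ 1 (mod 365)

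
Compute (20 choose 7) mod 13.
1

Using Lucas' theorem:
Write n=20 and k=7 in base 13:
n in base 13: [1, 7]
k in base 13: [0, 7]
C(20,7) mod 13 = ∏ C(n_i, k_i) mod 13
Digit binomials (mod 13): C(1,0) = 1; C(7,7) = 1
Product: 1 × 1 = 1 ≡ 1 (mod 13)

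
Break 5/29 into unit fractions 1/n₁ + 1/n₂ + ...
1/6 + 1/174

Greedy algorithm:
5/29: ceiling(29/5) = 6, use 1/6
1/174: ceiling(174/1) = 174, use 1/174
Result: 5/29 = 1/6 + 1/174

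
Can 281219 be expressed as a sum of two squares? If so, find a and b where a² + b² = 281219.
Not possible

Factorization: 281219 = 19^3 × 41
By Fermat: n is sum of two squares iff every prime p ≡ 3 (mod 4) appears to even power.
Prime(s) ≡ 3 (mod 4) with odd exponent: [(19, 3)]
Therefore 281219 cannot be expressed as a² + b².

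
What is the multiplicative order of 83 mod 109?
54

109 is prime, so ord(83) divides φ(109) = 108.
Divisors of 108: 1, 2, 3, 4, 6, 9, 12, 18, 27, 36, 54, 108.
Repeated squaring: 83^1 ≡ 83, 83^2 ≡ 22, 83^4 ≡ 48, 83^8 ≡ 15, 83^16 ≡ 7, 83^32 ≡ 49, 83^64 ≡ 3 (mod 109).
Test 83^d mod 109 for each divisor d in increasing order:
83^1 ≡ 83
83^2 ≡ 22
83^3 = 83^2·83^1 ≡ 82
83^4 ≡ 48
83^6 = 83^4·83^2 ≡ 75
83^9 = 83^8·83^1 ≡ 46
83^12 = 83^8·83^4 ≡ 66
83^18 = 83^16·83^2 ≡ 45
83^27 = 83^16·83^8·83^2·83^1 ≡ 108
83^36 = 83^32·83^4 ≡ 63
83^54 = 83^32·83^16·83^4·83^2 ≡ 1  ← first divisor giving 1
The order is 54.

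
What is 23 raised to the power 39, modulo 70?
57

Repeated squaring. Binary of 39 = 100111.
23^1 ≡ 23 (mod 70); 23^2 ≡ 39 (mod 70); 23^4 ≡ 51 (mod 70); 23^8 ≡ 11 (mod 70); 23^16 ≡ 51 (mod 70); 23^32 ≡ 11 (mod 70)
23^39 = 23^1 × 23^2 × 23^4 × 23^32 ≡ 57 (mod 70)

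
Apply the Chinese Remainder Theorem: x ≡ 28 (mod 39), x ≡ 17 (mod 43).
1393

Using Chinese Remainder Theorem:
M = 39 × 43 = 1677
M1 = 43, M2 = 39
y1 = 43^(-1) mod 39 = 10
y2 = 39^(-1) mod 43 = 32
x = (28×43×10 + 17×39×32) mod 1677 = 1393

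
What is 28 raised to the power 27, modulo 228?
172

Repeated squaring. Binary of 27 = 11011.
28^1 ≡ 28 (mod 228); 28^2 ≡ 100 (mod 228); 28^4 ≡ 196 (mod 228); 28^8 ≡ 112 (mod 228); 28^16 ≡ 4 (mod 228)
28^27 = 28^1 × 28^2 × 28^8 × 28^16 ≡ 172 (mod 228)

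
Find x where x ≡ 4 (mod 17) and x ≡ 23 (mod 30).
293

Using Chinese Remainder Theorem:
M = 17 × 30 = 510
M1 = 30, M2 = 17
y1 = 30^(-1) mod 17 = 4
y2 = 17^(-1) mod 30 = 23
x = (4×30×4 + 23×17×23) mod 510 = 293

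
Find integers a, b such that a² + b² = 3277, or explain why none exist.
19² + 54² (a=19, b=54)

Factorization: 3277 = 29 × 113
By Fermat: n is sum of two squares iff every prime p ≡ 3 (mod 4) appears to even power.
All primes ≡ 3 (mod 4) appear to even power.
Search a = 0, 1, 2, … for 3277 - a² a perfect square: first hit at a = 19: 3277 - 361 = 2916 = 54².
3277 = 19² + 54² = 361 + 2916 ✓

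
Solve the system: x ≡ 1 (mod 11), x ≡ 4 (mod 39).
199

Using Chinese Remainder Theorem:
M = 11 × 39 = 429
M1 = 39, M2 = 11
y1 = 39^(-1) mod 11 = 2
y2 = 11^(-1) mod 39 = 32
x = (1×39×2 + 4×11×32) mod 429 = 199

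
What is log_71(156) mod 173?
45

Baby-step giant-step with step n = ⌈√173⌉ = 14.
Baby steps 71^j mod 173 (j:value) for j=0..13: 0:1, 1:71, 2:24, 3:147, 4:57, 5:68, 6:157, 7:75, 8:135, 9:70, 10:126, 11:123, 12:83, 13:11.
Giant-step multiplier: 71^(-14) ≡ 71^(172-14) = 71^158 ≡ 35 (mod 173).
Giant steps γ_i = 156·35^i mod 173: γ_0=156, γ_1=97, γ_2=108, γ_3=147 (in table at j=3).
x = i·n + j = 3·14 + 3 = 45.
Check: 71^45 ≡ 156 (mod 173).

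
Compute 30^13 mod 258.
198

Repeated squaring. Binary of 13 = 1101.
30^1 ≡ 30 (mod 258); 30^2 ≡ 126 (mod 258); 30^4 ≡ 138 (mod 258); 30^8 ≡ 210 (mod 258)
30^13 = 30^1 × 30^4 × 30^8 ≡ 198 (mod 258)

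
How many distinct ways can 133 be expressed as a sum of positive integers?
7346629512

p(n) counts ways to write n as a sum of positive integers (order ignored).
Euler's pentagonal recurrence: p(k) = p(k-1) + p(k-2) - p(k-5) - p(k-7) + p(k-12) + p(k-15) - ... (offsets j(3j∓1)/2, signs ++--, p(0)=1, p(<0)=0).
DP table for k = 0..132: p(0)=1, p(1)=1, p(2)=2, p(3)=3, p(4)=5, p(5)=7, p(6)=11, p(7)=15, p(8)=22, p(9)=30, p(10)=42, p(11)=56, p(12)=77, p(13)=101, p(14)=135, p(15)=176, p(16)=231, p(17)=297, p(18)=385, p(19)=490, p(20)=627, p(21)=792, p(22)=1002, p(23)=1255, p(24)=1575, p(25)=1958, p(26)=2436, p(27)=3010, p(28)=3718, p(29)=4565, p(30)=5604, p(31)=6842, p(32)=8349, p(33)=10143, p(34)=12310, p(35)=14883, p(36)=17977, p(37)=21637, p(38)=26015, p(39)=31185, p(40)=37338, p(41)=44583, p(42)=53174, p(43)=63261, p(44)=75175, p(45)=89134, p(46)=105558, p(47)=124754, p(48)=147273, p(49)=173525, p(50)=204226, p(51)=239943, p(52)=281589, p(53)=329931, p(54)=386155, p(55)=451276, p(56)=526823, p(57)=614154, p(58)=715220, p(59)=831820, p(60)=966467, p(61)=1121505, p(62)=1300156, p(63)=1505499, p(64)=1741630, p(65)=2012558, p(66)=2323520, p(67)=2679689, p(68)=3087735, p(69)=3554345, p(70)=4087968, p(71)=4697205, p(72)=5392783, p(73)=6185689, p(74)=7089500, p(75)=8118264, p(76)=9289091, p(77)=10619863, p(78)=12132164, p(79)=13848650, p(80)=15796476, p(81)=18004327, p(82)=20506255, p(83)=23338469, p(84)=26543660, p(85)=30167357, p(86)=34262962, p(87)=38887673, p(88)=44108109, p(89)=49995925, p(90)=56634173, p(91)=64112359, p(92)=72533807, p(93)=82010177, p(94)=92669720, p(95)=104651419, p(96)=118114304, p(97)=133230930, p(98)=150198136, p(99)=169229875, p(100)=190569292, p(101)=214481126, p(102)=241265379, p(103)=271248950, p(104)=304801365, p(105)=342325709, p(106)=384276336, p(107)=431149389, p(108)=483502844, p(109)=541946240, p(110)=607163746, p(111)=679903203, p(112)=761002156, p(113)=851376628, p(114)=952050665, p(115)=1064144451, p(116)=1188908248, p(117)=1327710076, p(118)=1482074143, p(119)=1653668665, p(120)=1844349560, p(121)=2056148051, p(122)=2291320912, p(123)=2552338241, p(124)=2841940500, p(125)=3163127352, p(126)=3519222692, p(127)=3913864295, p(128)=4351078600, p(129)=4835271870, p(130)=5371315400, p(131)=5964539504, p(132)=6620830889.
Final step: p(133) = p(132) + p(131) - p(128) - p(126) + p(121) + p(118) - p(111) - p(107) + p(98) + p(93) - p(82) - p(76) + p(63) + p(56) - p(41) - p(33) + p(16) + p(7)
= 6620830889 + 5964539504 - 4351078600 - 3519222692 + 2056148051 + 1482074143 - 679903203 - 431149389 + 150198136 + 82010177 - 20506255 - 9289091 + 1505499 + 526823 - 44583 - 10143 + 231 + 15
= 7346629512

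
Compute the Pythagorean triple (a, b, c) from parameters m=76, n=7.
(5727, 1064, 5825)

Euclid's formula: a = m² - n², b = 2mn, c = m² + n²
m = 76, n = 7
a = 76² - 7² = 5776 - 49 = 5727
b = 2 × 76 × 7 = 1064
c = 76² + 7² = 5776 + 49 = 5825
Verification: 5727² + 1064² = 32798529 + 1132096 = 33930625 = 5825² ✓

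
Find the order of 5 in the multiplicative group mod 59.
29

59 is prime, so ord(5) divides φ(59) = 58.
Divisors of 58: 1, 2, 29, 58.
Repeated squaring: 5^1 ≡ 5, 5^2 ≡ 25, 5^4 ≡ 35, 5^8 ≡ 45, 5^16 ≡ 19, 5^32 ≡ 7 (mod 59).
Test 5^d mod 59 for each divisor d in increasing order:
5^1 ≡ 5
5^2 ≡ 25
5^29 = 5^16·5^8·5^4·5^1 ≡ 1  ← first divisor giving 1
The order is 29.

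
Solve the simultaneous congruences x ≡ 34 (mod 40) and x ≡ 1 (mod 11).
34

Using Chinese Remainder Theorem:
M = 40 × 11 = 440
M1 = 11, M2 = 40
y1 = 11^(-1) mod 40 = 11
y2 = 40^(-1) mod 11 = 8
x = (34×11×11 + 1×40×8) mod 440 = 34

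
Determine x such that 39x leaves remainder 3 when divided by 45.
x ≡ 7 (mod 15)

gcd(39, 45) = 3, which divides 3, so solutions exist.
Divide through by 3: 13x ≡ 1 (mod 15).
Find 13^(-1) mod 15 by the extended Euclidean algorithm:
15 = 1 × 13 + 2  ⟹  2 = (1)·15 + (-1)·13
13 = 6 × 2 + 1  ⟹  1 = (-6)·15 + (7)·13
So (7)·13 ≡ 1 (mod 15), i.e. 13^(-1) ≡ 7 (mod 15).
x ≡ 7 × 1 = 7 ≡ 7 (mod 15).
Check: 39 × 7 = 273 ≡ 3 (mod 45).
x ≡ 7 (mod 15), giving 3 solutions mod 45.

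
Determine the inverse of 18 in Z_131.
51

gcd(18, 131) = 1, so the inverse exists.
Extended Euclidean algorithm on (131, 18):
131 = 7 × 18 + 5  ⟹  5 = (1)·131 + (-7)·18
18 = 3 × 5 + 3  ⟹  3 = (-3)·131 + (22)·18
5 = 1 × 3 + 2  ⟹  2 = (4)·131 + (-29)·18
3 = 1 × 2 + 1  ⟹  1 = (-7)·131 + (51)·18
So (51)·18 ≡ 1 (mod 131), i.e. 18^(-1) ≡ 51 (mod 131).
Check: 18 × 51 = 918 ≡ 1 (mod 131)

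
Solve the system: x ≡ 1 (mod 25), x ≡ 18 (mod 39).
876

Using Chinese Remainder Theorem:
M = 25 × 39 = 975
M1 = 39, M2 = 25
y1 = 39^(-1) mod 25 = 9
y2 = 25^(-1) mod 39 = 25
x = (1×39×9 + 18×25×25) mod 975 = 876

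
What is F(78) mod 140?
104

Matrix identity: Q^n = [[F_(n+1), F_n], [F_n, F_(n-1)]] with Q = [[1,1],[1,0]].
n = 78 = 1001110₂. Square-and-multiply, entries mod 140:
Q^1 = [[1,1],[1,0]]
Q^2 = (Q^1)² = [[2,1],[1,1]]
Q^4 = (Q^2)² = [[5,3],[3,2]]
Q^9 = (Q^4)²·Q = [[55,34],[34,21]]
Q^19 = (Q^9)²·Q = [[45,121],[121,64]]
Q^39 = (Q^19)²·Q = [[35,6],[6,29]]
Q^78 = (Q^39)² = [[1,104],[104,37]]
F_78 mod 140 = Q^78[0][1] = 104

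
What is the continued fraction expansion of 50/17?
[2; 1, 16]

Euclidean algorithm steps:
50 = 2 × 17 + 16
17 = 1 × 16 + 1
16 = 16 × 1 + 0
Continued fraction: [2; 1, 16]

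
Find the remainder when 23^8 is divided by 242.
177

Repeated squaring. Binary of 8 = 1000.
23^1 ≡ 23 (mod 242); 23^2 ≡ 45 (mod 242); 23^4 ≡ 89 (mod 242); 23^8 ≡ 177 (mod 242)
23^8 = 23^8 ≡ 177 (mod 242)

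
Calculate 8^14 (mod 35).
29

Repeated squaring. Binary of 14 = 1110.
8^1 ≡ 8 (mod 35); 8^2 ≡ 29 (mod 35); 8^4 ≡ 1 (mod 35); 8^8 ≡ 1 (mod 35)
8^14 = 8^2 × 8^4 × 8^8 ≡ 29 (mod 35)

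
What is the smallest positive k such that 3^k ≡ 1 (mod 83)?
41

83 is prime, so ord(3) divides φ(83) = 82.
Divisors of 82: 1, 2, 41, 82.
Repeated squaring: 3^1 ≡ 3, 3^2 ≡ 9, 3^4 ≡ 81, 3^8 ≡ 4, 3^16 ≡ 16, 3^32 ≡ 7, 3^64 ≡ 49 (mod 83).
Test 3^d mod 83 for each divisor d in increasing order:
3^1 ≡ 3
3^2 ≡ 9
3^41 = 3^32·3^8·3^1 ≡ 1  ← first divisor giving 1
The order is 41.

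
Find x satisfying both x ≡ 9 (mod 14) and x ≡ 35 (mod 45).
485

Using Chinese Remainder Theorem:
M = 14 × 45 = 630
M1 = 45, M2 = 14
y1 = 45^(-1) mod 14 = 5
y2 = 14^(-1) mod 45 = 29
x = (9×45×5 + 35×14×29) mod 630 = 485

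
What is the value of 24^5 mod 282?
72

Repeated squaring. Binary of 5 = 101.
24^1 ≡ 24 (mod 282); 24^2 ≡ 12 (mod 282); 24^4 ≡ 144 (mod 282)
24^5 = 24^1 × 24^4 ≡ 72 (mod 282)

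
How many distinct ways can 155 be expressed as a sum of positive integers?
66493182097

p(n) counts ways to write n as a sum of positive integers (order ignored).
Euler's pentagonal recurrence: p(k) = p(k-1) + p(k-2) - p(k-5) - p(k-7) + p(k-12) + p(k-15) - ... (offsets j(3j∓1)/2, signs ++--, p(0)=1, p(<0)=0).
DP table for k = 0..154: p(0)=1, p(1)=1, p(2)=2, p(3)=3, p(4)=5, p(5)=7, p(6)=11, p(7)=15, p(8)=22, p(9)=30, p(10)=42, p(11)=56, p(12)=77, p(13)=101, p(14)=135, p(15)=176, p(16)=231, p(17)=297, p(18)=385, p(19)=490, p(20)=627, p(21)=792, p(22)=1002, p(23)=1255, p(24)=1575, p(25)=1958, p(26)=2436, p(27)=3010, p(28)=3718, p(29)=4565, p(30)=5604, p(31)=6842, p(32)=8349, p(33)=10143, p(34)=12310, p(35)=14883, p(36)=17977, p(37)=21637, p(38)=26015, p(39)=31185, p(40)=37338, p(41)=44583, p(42)=53174, p(43)=63261, p(44)=75175, p(45)=89134, p(46)=105558, p(47)=124754, p(48)=147273, p(49)=173525, p(50)=204226, p(51)=239943, p(52)=281589, p(53)=329931, p(54)=386155, p(55)=451276, p(56)=526823, p(57)=614154, p(58)=715220, p(59)=831820, p(60)=966467, p(61)=1121505, p(62)=1300156, p(63)=1505499, p(64)=1741630, p(65)=2012558, p(66)=2323520, p(67)=2679689, p(68)=3087735, p(69)=3554345, p(70)=4087968, p(71)=4697205, p(72)=5392783, p(73)=6185689, p(74)=7089500, p(75)=8118264, p(76)=9289091, p(77)=10619863, p(78)=12132164, p(79)=13848650, p(80)=15796476, p(81)=18004327, p(82)=20506255, p(83)=23338469, p(84)=26543660, p(85)=30167357, p(86)=34262962, p(87)=38887673, p(88)=44108109, p(89)=49995925, p(90)=56634173, p(91)=64112359, p(92)=72533807, p(93)=82010177, p(94)=92669720, p(95)=104651419, p(96)=118114304, p(97)=133230930, p(98)=150198136, p(99)=169229875, p(100)=190569292, p(101)=214481126, p(102)=241265379, p(103)=271248950, p(104)=304801365, p(105)=342325709, p(106)=384276336, p(107)=431149389, p(108)=483502844, p(109)=541946240, p(110)=607163746, p(111)=679903203, p(112)=761002156, p(113)=851376628, p(114)=952050665, p(115)=1064144451, p(116)=1188908248, p(117)=1327710076, p(118)=1482074143, p(119)=1653668665, p(120)=1844349560, p(121)=2056148051, p(122)=2291320912, p(123)=2552338241, p(124)=2841940500, p(125)=3163127352, p(126)=3519222692, p(127)=3913864295, p(128)=4351078600, p(129)=4835271870, p(130)=5371315400, p(131)=5964539504, p(132)=6620830889, p(133)=7346629512, p(134)=8149040695, p(135)=9035836076, p(136)=10015581680, p(137)=11097645016, p(138)=12292341831, p(139)=13610949895, p(140)=15065878135, p(141)=16670689208, p(142)=18440293320, p(143)=20390982757, p(144)=22540654445, p(145)=24908858009, p(146)=27517052599, p(147)=30388671978, p(148)=33549419497, p(149)=37027355200, p(150)=40853235313, p(151)=45060624582, p(152)=49686288421, p(153)=54770336324, p(154)=60356673280.
Final step: p(155) = p(154) + p(153) - p(150) - p(148) + p(143) + p(140) - p(133) - p(129) + p(120) + p(115) - p(104) - p(98) + p(85) + p(78) - p(63) - p(55) + p(38) + p(29) - p(10) - p(0)
= 60356673280 + 54770336324 - 40853235313 - 33549419497 + 20390982757 + 15065878135 - 7346629512 - 4835271870 + 1844349560 + 1064144451 - 304801365 - 150198136 + 30167357 + 12132164 - 1505499 - 451276 + 26015 + 4565 - 42 - 1
= 66493182097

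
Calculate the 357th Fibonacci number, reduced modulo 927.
785

Matrix identity: Q^n = [[F_(n+1), F_n], [F_n, F_(n-1)]] with Q = [[1,1],[1,0]].
n = 357 = 101100101₂. Square-and-multiply, entries mod 927:
Q^1 = [[1,1],[1,0]]
Q^2 = (Q^1)² = [[2,1],[1,1]]
Q^5 = (Q^2)²·Q = [[8,5],[5,3]]
Q^11 = (Q^5)²·Q = [[144,89],[89,55]]
Q^22 = (Q^11)² = [[847,98],[98,749]]
Q^44 = (Q^22)² = [[245,672],[672,500]]
Q^89 = (Q^44)²·Q = [[892,832],[832,60]]
Q^178 = (Q^89)² = [[53,406],[406,574]]
Q^357 = (Q^178)²·Q = [[422,785],[785,564]]
F_357 mod 927 = Q^357[0][1] = 785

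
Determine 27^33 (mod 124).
91

Repeated squaring. Binary of 33 = 100001.
27^1 ≡ 27 (mod 124); 27^2 ≡ 109 (mod 124); 27^4 ≡ 101 (mod 124); 27^8 ≡ 33 (mod 124); 27^16 ≡ 97 (mod 124); 27^32 ≡ 109 (mod 124)
27^33 = 27^1 × 27^32 ≡ 91 (mod 124)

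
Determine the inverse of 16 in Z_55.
31

gcd(16, 55) = 1, so the inverse exists.
Extended Euclidean algorithm on (55, 16):
55 = 3 × 16 + 7  ⟹  7 = (1)·55 + (-3)·16
16 = 2 × 7 + 2  ⟹  2 = (-2)·55 + (7)·16
7 = 3 × 2 + 1  ⟹  1 = (7)·55 + (-24)·16
So (-24)·16 ≡ 1 (mod 55), i.e. 16^(-1) ≡ -24 ≡ 31 (mod 55).
Check: 16 × 31 = 496 ≡ 1 (mod 55)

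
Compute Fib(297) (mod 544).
34

Matrix identity: Q^n = [[F_(n+1), F_n], [F_n, F_(n-1)]] with Q = [[1,1],[1,0]].
n = 297 = 100101001₂. Square-and-multiply, entries mod 544:
Q^1 = [[1,1],[1,0]]
Q^2 = (Q^1)² = [[2,1],[1,1]]
Q^4 = (Q^2)² = [[5,3],[3,2]]
Q^9 = (Q^4)²·Q = [[55,34],[34,21]]
Q^18 = (Q^9)² = [[373,408],[408,509]]
Q^37 = (Q^18)²·Q = [[137,409],[409,272]]
Q^74 = (Q^37)² = [[2,273],[273,273]]
Q^148 = (Q^74)² = [[5,3],[3,2]]
Q^297 = (Q^148)²·Q = [[55,34],[34,21]]
F_297 mod 544 = Q^297[0][1] = 34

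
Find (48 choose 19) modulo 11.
0

Using Lucas' theorem:
Write n=48 and k=19 in base 11:
n in base 11: [4, 4]
k in base 11: [1, 8]
C(48,19) mod 11 = ∏ C(n_i, k_i) mod 11
Digit binomials (mod 11): C(4,1) = 4; C(4,8) = 0 (k_i > n_i)
Product: 4 × 0 = 0 ≡ 0 (mod 11)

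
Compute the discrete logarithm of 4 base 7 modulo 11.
6

Baby-step giant-step with step n = ⌈√11⌉ = 4.
Baby steps 7^j mod 11 (j:value) for j=0..3: 0:1, 1:7, 2:5, 3:2.
Giant-step multiplier: 7^(-4) ≡ 7^(10-4) = 7^6 ≡ 4 (mod 11).
Giant steps γ_i = 4·4^i mod 11: γ_0=4, γ_1=5 (in table at j=2).
x = i·n + j = 1·4 + 2 = 6.
Check: 7^6 ≡ 4 (mod 11).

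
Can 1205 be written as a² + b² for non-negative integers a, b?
7² + 34² (a=7, b=34)

Factorization: 1205 = 5 × 241
By Fermat: n is sum of two squares iff every prime p ≡ 3 (mod 4) appears to even power.
All primes ≡ 3 (mod 4) appear to even power.
Search a = 0, 1, 2, … for 1205 - a² a perfect square: first hit at a = 7: 1205 - 49 = 1156 = 34².
1205 = 7² + 34² = 49 + 1156 ✓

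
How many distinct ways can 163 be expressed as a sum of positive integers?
142798995930

p(n) counts ways to write n as a sum of positive integers (order ignored).
Euler's pentagonal recurrence: p(k) = p(k-1) + p(k-2) - p(k-5) - p(k-7) + p(k-12) + p(k-15) - ... (offsets j(3j∓1)/2, signs ++--, p(0)=1, p(<0)=0).
DP table for k = 0..162: p(0)=1, p(1)=1, p(2)=2, p(3)=3, p(4)=5, p(5)=7, p(6)=11, p(7)=15, p(8)=22, p(9)=30, p(10)=42, p(11)=56, p(12)=77, p(13)=101, p(14)=135, p(15)=176, p(16)=231, p(17)=297, p(18)=385, p(19)=490, p(20)=627, p(21)=792, p(22)=1002, p(23)=1255, p(24)=1575, p(25)=1958, p(26)=2436, p(27)=3010, p(28)=3718, p(29)=4565, p(30)=5604, p(31)=6842, p(32)=8349, p(33)=10143, p(34)=12310, p(35)=14883, p(36)=17977, p(37)=21637, p(38)=26015, p(39)=31185, p(40)=37338, p(41)=44583, p(42)=53174, p(43)=63261, p(44)=75175, p(45)=89134, p(46)=105558, p(47)=124754, p(48)=147273, p(49)=173525, p(50)=204226, p(51)=239943, p(52)=281589, p(53)=329931, p(54)=386155, p(55)=451276, p(56)=526823, p(57)=614154, p(58)=715220, p(59)=831820, p(60)=966467, p(61)=1121505, p(62)=1300156, p(63)=1505499, p(64)=1741630, p(65)=2012558, p(66)=2323520, p(67)=2679689, p(68)=3087735, p(69)=3554345, p(70)=4087968, p(71)=4697205, p(72)=5392783, p(73)=6185689, p(74)=7089500, p(75)=8118264, p(76)=9289091, p(77)=10619863, p(78)=12132164, p(79)=13848650, p(80)=15796476, p(81)=18004327, p(82)=20506255, p(83)=23338469, p(84)=26543660, p(85)=30167357, p(86)=34262962, p(87)=38887673, p(88)=44108109, p(89)=49995925, p(90)=56634173, p(91)=64112359, p(92)=72533807, p(93)=82010177, p(94)=92669720, p(95)=104651419, p(96)=118114304, p(97)=133230930, p(98)=150198136, p(99)=169229875, p(100)=190569292, p(101)=214481126, p(102)=241265379, p(103)=271248950, p(104)=304801365, p(105)=342325709, p(106)=384276336, p(107)=431149389, p(108)=483502844, p(109)=541946240, p(110)=607163746, p(111)=679903203, p(112)=761002156, p(113)=851376628, p(114)=952050665, p(115)=1064144451, p(116)=1188908248, p(117)=1327710076, p(118)=1482074143, p(119)=1653668665, p(120)=1844349560, p(121)=2056148051, p(122)=2291320912, p(123)=2552338241, p(124)=2841940500, p(125)=3163127352, p(126)=3519222692, p(127)=3913864295, p(128)=4351078600, p(129)=4835271870, p(130)=5371315400, p(131)=5964539504, p(132)=6620830889, p(133)=7346629512, p(134)=8149040695, p(135)=9035836076, p(136)=10015581680, p(137)=11097645016, p(138)=12292341831, p(139)=13610949895, p(140)=15065878135, p(141)=16670689208, p(142)=18440293320, p(143)=20390982757, p(144)=22540654445, p(145)=24908858009, p(146)=27517052599, p(147)=30388671978, p(148)=33549419497, p(149)=37027355200, p(150)=40853235313, p(151)=45060624582, p(152)=49686288421, p(153)=54770336324, p(154)=60356673280, p(155)=66493182097, p(156)=73232243759, p(157)=80630964769, p(158)=88751778802, p(159)=97662728555, p(160)=107438159466, p(161)=118159068427, p(162)=129913904637.
Final step: p(163) = p(162) + p(161) - p(158) - p(156) + p(151) + p(148) - p(141) - p(137) + p(128) + p(123) - p(112) - p(106) + p(93) + p(86) - p(71) - p(63) + p(46) + p(37) - p(18) - p(8)
= 129913904637 + 118159068427 - 88751778802 - 73232243759 + 45060624582 + 33549419497 - 16670689208 - 11097645016 + 4351078600 + 2552338241 - 761002156 - 384276336 + 82010177 + 34262962 - 4697205 - 1505499 + 105558 + 21637 - 385 - 22
= 142798995930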